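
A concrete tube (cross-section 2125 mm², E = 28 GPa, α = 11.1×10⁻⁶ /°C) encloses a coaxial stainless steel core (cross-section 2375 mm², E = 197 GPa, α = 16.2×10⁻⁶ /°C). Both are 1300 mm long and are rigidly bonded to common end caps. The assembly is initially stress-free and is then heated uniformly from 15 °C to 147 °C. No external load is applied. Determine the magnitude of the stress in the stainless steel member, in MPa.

σ ≈ 15 MPa (compressive)

The stainless steel has the larger α, so on heating it would change length more than the concrete if both were free. The rigid plates force a common final length, so the stainless steel is put into compression and the concrete into tension, with equal and opposite forces P (no external load).
Equating the net (thermal + elastic) strains gives |α₁ − α₂|·ΔT = P·[1/(A₁E₁) + 1/(A₂E₂)].
|α₁ − α₂|·ΔT = 5.1×10⁻⁶ × 132 = 0.0006732.
1/(A₁E₁) + 1/(A₂E₂) = 1/(2125×28×10³) + 1/(2375×197×10³) = 1.894×10⁻⁸ N⁻¹.
P = 0.0006732 / 1.894×10⁻⁸ = 35540 N = 35.54 kN.
σ_{stainless steel} = P/A₂ = 35540/2375 = 14.96 MPa, compressive.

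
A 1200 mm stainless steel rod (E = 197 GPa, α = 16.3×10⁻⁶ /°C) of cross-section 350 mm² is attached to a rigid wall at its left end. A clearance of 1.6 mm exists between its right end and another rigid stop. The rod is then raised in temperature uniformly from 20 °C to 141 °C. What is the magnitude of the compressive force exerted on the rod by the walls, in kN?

If the wall were absent the rod would grow by αΔT L = 16.3×10⁻⁶ × 121 × 1200 = 2.367 mm.
The gap closes (δ_free > 1.6 mm) and the wall then resists a further 2.367 − 1.6 = 0.7668 mm of expansion.
So σ = E(δ_free − g)/L = 197×10³ × 0.7668/1200 = 125.9 MPa.
Force on the wall = σA = 125.9 × 350 mm² = 44.06 kN.

P ≈ 44.1 kN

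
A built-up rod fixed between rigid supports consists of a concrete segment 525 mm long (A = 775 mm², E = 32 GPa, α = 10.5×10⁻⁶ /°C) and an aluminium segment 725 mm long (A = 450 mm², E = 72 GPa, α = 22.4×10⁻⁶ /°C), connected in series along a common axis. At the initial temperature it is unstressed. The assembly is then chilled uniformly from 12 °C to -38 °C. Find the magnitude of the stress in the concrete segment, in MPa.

With the walls removed the bar would change length by δ_free = Σ αᵢΔT Lᵢ = 10.5×10⁻⁶×50×525 + 22.4×10⁻⁶×50×725 = 1.088 mm.
The rigid supports impose zero overall length change; the single axial force P common to all segments must satisfy P Σ Lᵢ/(AᵢEᵢ) = δ_free.
The series flexibility is Σ Lᵢ/(AᵢEᵢ) = 525/(775×32×10³) + 725/(450×72×10³) = 4.355×10⁻⁵ mm/N.
P = 1.088 / 4.355×10⁻⁵ = 24980 N = 24.98 kN, tensile.
σ_{concrete} = P / A = 24980 / 775 = 32.23 MPa.

σ ≈ 32.2 MPa (tensile)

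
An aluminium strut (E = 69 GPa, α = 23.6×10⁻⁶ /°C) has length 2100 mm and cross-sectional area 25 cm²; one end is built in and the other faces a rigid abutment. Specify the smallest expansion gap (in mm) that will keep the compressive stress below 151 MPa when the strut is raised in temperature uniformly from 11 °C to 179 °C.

Free expansion if unrestrained: δ_free = αΔT L = 23.6×10⁻⁶ × 168 × 2100 = 8.326 mm.
A stress of 151 MPa corresponds to the wall pushing the strut back by σL/E = 151×2100/(69×10³) = 4.596 mm.
So the gap has to take up the difference, g_min = δ_free − σL/E = 8.326 − 4.596 = 3.73 mm.

g ≈ 3.73 mm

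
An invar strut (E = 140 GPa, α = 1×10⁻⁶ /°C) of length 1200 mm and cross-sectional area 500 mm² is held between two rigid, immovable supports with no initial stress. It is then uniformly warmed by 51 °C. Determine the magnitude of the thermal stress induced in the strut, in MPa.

σ ≈ 7.14 MPa (compressive)

The supports are rigid, so the total axial strain is zero. The restrained thermal strain is ε = αΔT = 1×10⁻⁶ × 51 = 51×10⁻⁶.
σ = EαΔT = 140×10³ × 1×10⁻⁶ × 51 = 7.14 MPa (compressive; the strut is trying to expand).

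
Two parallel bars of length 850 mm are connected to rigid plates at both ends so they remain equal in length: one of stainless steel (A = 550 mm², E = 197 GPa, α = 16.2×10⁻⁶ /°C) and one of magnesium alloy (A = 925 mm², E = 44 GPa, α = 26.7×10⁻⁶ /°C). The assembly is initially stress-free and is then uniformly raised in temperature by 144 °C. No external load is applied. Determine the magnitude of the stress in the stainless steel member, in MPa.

Both members must finish at the same length. With the larger α, the magnesium alloy tends to over-expand; the plates restrain it, putting the magnesium alloy in compression and the stainless steel in tension. With no external load the two internal forces are equal and opposite, magnitude P.
Equating the net (thermal + elastic) strains gives |α₁ − α₂|·ΔT = P·[1/(A₁E₁) + 1/(A₂E₂)].
|α₁ − α₂|·ΔT = 10.5×10⁻⁶ × 144 = 0.001512.
1/(A₁E₁) + 1/(A₂E₂) = 1/(550×197×10³) + 1/(925×44×10³) = 3.38×10⁻⁸ N⁻¹.
So P = 0.001512 / 3.38×10⁻⁸ = 44.73 kN.
σ_{stainless steel} = P/A₁ = 44730/550 = 81.34 MPa, tensile.

σ ≈ 81.3 MPa (tensile)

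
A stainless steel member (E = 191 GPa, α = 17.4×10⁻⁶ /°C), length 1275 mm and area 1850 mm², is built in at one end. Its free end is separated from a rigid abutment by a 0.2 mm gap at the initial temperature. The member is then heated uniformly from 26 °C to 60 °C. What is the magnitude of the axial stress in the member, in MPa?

Unrestrained expansion: δ_free = αΔT L = 17.4×10⁻⁶ × 34 × 1275 = 0.7543 mm.
After closing the 0.2 mm clearance, 0.7543 − 0.2 = 0.5543 mm of expansion remains to be suppressed by the wall.
So σ = E(δ_free − g)/L = 191×10³ × 0.5543/1275 = 83.03 MPa.

σ ≈ 83 MPa (compressive)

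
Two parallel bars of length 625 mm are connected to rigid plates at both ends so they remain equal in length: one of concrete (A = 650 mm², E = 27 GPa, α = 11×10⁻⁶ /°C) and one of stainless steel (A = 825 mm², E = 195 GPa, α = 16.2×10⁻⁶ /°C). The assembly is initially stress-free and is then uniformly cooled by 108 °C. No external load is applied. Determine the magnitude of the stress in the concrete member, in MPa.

σ ≈ 13.7 MPa (compressive)

Equilibrium of a rigid end plate with no external load gives equal and opposite internal forces ±P in the two members. Since α_{stainless steel} > α_{concrete}, cooling drives the stainless steel into tension and the concrete into compression.
Setting the final lengths equal and cancelling L: (α₁ − α₂)ΔT = P/(A₁E₁) + P/(A₂E₂).
|α₁ − α₂|·ΔT = 5.2×10⁻⁶ × 108 = 0.0005616.
1/(A₁E₁) + 1/(A₂E₂) = 1/(650×27×10³) + 1/(825×195×10³) = 6.32×10⁻⁸ N⁻¹.
P = 0.0005616 / 6.32×10⁻⁸ = 8887 N = 8.887 kN.
σ_{concrete} = P/A₁ = 8887/650 = 13.67 MPa, compressive.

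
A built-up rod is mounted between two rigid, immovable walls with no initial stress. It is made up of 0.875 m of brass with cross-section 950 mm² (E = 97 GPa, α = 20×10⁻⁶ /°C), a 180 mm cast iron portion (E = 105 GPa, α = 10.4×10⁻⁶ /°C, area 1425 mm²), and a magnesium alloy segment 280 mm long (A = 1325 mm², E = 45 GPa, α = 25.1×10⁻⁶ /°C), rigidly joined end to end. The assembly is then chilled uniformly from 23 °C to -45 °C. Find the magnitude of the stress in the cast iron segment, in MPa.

With the walls removed the bar would change length by δ_free = Σ αᵢΔT Lᵢ = 20×10⁻⁶×68×875 + 10.4×10⁻⁶×68×180 + 25.1×10⁻⁶×68×280 = 1.795 mm.
The rigid supports impose zero overall length change; the single axial force P common to all segments must satisfy P Σ Lᵢ/(AᵢEᵢ) = δ_free.
The series flexibility is Σ Lᵢ/(AᵢEᵢ) = 875/(950×97×10³) + 180/(1425×105×10³) + 280/(1325×45×10³) = 1.539×10⁻⁵ mm/N.
P = 1.795 / 1.539×10⁻⁵ = 116600 N = 116.6 kN, tensile.
σ_{cast iron} = P / A = 116600 / 1425 = 81.83 MPa.

σ ≈ 81.8 MPa (tensile)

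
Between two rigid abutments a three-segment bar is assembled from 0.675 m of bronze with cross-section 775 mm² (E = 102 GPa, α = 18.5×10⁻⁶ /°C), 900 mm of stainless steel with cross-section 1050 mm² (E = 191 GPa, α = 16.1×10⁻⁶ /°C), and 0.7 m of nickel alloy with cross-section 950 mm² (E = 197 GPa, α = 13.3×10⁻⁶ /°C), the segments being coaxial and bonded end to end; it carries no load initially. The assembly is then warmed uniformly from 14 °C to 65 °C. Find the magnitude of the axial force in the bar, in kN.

Free thermal expansion of the whole bar: Σ αᵢΔT Lᵢ = 18.5×10⁻⁶×51×675 + 16.1×10⁻⁶×51×900 + 13.3×10⁻⁶×51×700 = 1.851 mm.
Since the ends are fixed, an axial force P builds up, equal in every segment, with P · Σ Lᵢ/(AᵢEᵢ) = δ_free.
The series flexibility is Σ Lᵢ/(AᵢEᵢ) = 675/(775×102×10³) + 900/(1050×191×10³) + 700/(950×197×10³) = 1.677×10⁻⁵ mm/N.
So P = 1.851 / 1.677×10⁻⁵ = 110.4 kN, compressive.

P ≈ 110 kN (compressive)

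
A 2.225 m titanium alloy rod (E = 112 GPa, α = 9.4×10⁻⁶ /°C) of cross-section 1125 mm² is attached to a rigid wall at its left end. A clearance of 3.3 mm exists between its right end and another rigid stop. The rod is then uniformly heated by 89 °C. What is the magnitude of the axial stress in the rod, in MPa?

σ ≈ 0 MPa

If the wall were absent the rod would grow by αΔT L = 9.4×10⁻⁶ × 89 × 2225 = 1.861 mm.
Since δ_free = 1.86 mm is less than the 3.3 mm gap, the rod never touches the wall. No axial force develops.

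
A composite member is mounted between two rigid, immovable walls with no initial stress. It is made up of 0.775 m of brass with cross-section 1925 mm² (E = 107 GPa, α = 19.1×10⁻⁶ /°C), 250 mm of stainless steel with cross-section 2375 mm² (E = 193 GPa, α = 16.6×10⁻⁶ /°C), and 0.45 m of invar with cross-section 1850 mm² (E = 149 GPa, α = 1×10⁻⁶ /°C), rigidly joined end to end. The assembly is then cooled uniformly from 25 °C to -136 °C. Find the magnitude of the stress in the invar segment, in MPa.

σ ≈ 284 MPa (tensile)

Free thermal contraction of the whole bar: Σ αᵢΔT Lᵢ = 19.1×10⁻⁶×161×775 + 16.6×10⁻⁶×161×250 + 1×10⁻⁶×161×450 = 3.124 mm.
The rigid supports impose zero overall length change; the single axial force P common to all segments must satisfy P Σ Lᵢ/(AᵢEᵢ) = δ_free.
Σ Lᵢ/(AᵢEᵢ) = 775/(1925×107×10³) + 250/(2375×193×10³) + 450/(1850×149×10³) = 5.941×10⁻⁶ mm/N.
Hence P = δ_free / Σ(L/AE) = 3.124/5.941×10⁻⁶ = 525.8 kN (tensile).
σ_{invar} = P / A = 525800 / 1850 = 284.2 MPa.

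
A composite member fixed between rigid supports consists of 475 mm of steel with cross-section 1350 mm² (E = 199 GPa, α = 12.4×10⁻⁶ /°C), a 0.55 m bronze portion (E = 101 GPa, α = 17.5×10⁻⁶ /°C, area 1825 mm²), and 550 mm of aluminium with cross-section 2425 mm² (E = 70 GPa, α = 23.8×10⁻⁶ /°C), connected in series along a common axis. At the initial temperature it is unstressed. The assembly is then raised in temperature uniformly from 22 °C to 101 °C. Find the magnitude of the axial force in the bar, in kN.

With the walls removed the bar would change length by δ_free = Σ αᵢΔT Lᵢ = 12.4×10⁻⁶×79×475 + 17.5×10⁻⁶×79×550 + 23.8×10⁻⁶×79×550 = 2.26 mm.
The rigid supports impose zero overall length change; the single axial force P common to all segments must satisfy P Σ Lᵢ/(AᵢEᵢ) = δ_free.
The series flexibility is Σ Lᵢ/(AᵢEᵢ) = 475/(1350×199×10³) + 550/(1825×101×10³) + 550/(2425×70×10³) = 7.992×10⁻⁶ mm/N.
Hence P = δ_free / Σ(L/AE) = 2.26/7.992×10⁻⁶ = 282.8 kN (compressive).

P ≈ 283 kN (compressive)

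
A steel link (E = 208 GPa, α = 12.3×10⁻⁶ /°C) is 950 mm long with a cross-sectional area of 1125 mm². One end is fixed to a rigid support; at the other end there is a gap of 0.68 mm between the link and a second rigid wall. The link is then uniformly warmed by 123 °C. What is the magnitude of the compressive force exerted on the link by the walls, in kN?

P ≈ 187 kN

If the wall were absent the link would grow by αΔT L = 12.3×10⁻⁶ × 123 × 950 = 1.437 mm.
After closing the 0.68 mm clearance, 1.437 − 0.68 = 0.7573 mm of expansion remains to be suppressed by the wall.
Compatibility: PL/(AE) = 0.7573 mm, so σ = P/A = E × (0.7573/950) = 165.8 MPa.
P = σA = 165.8 × 1125 = 186.5 kN.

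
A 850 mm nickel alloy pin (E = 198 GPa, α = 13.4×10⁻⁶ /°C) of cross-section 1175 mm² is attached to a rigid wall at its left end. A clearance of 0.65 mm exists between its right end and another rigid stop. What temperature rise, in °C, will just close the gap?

ΔT ≈ 57.1 °C

The gap closes when αΔT L = 0.65 mm, since the pin is still unstressed at that instant.
ΔT = 0.65 / (13.4×10⁻⁶ × 850) = 57.07 °C.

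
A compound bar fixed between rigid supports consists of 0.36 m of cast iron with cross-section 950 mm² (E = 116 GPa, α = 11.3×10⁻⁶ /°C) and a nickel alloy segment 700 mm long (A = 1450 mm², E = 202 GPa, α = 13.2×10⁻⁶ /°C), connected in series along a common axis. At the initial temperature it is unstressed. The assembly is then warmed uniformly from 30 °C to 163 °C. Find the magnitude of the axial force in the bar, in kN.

P ≈ 313 kN (compressive)

Free thermal expansion of the whole bar: Σ αᵢΔT Lᵢ = 11.3×10⁻⁶×133×360 + 13.2×10⁻⁶×133×700 = 1.77 mm.
The walls prevent any net length change, so an axial force P (same in every segment) develops. Compatibility: P · Σ Lᵢ/(AᵢEᵢ) = δ_free.
The series flexibility is Σ Lᵢ/(AᵢEᵢ) = 360/(950×116×10³) + 700/(1450×202×10³) = 5.657×10⁻⁶ mm/N.
P = 1.77 / 5.657×10⁻⁶ = 312900 N = 312.9 kN, compressive.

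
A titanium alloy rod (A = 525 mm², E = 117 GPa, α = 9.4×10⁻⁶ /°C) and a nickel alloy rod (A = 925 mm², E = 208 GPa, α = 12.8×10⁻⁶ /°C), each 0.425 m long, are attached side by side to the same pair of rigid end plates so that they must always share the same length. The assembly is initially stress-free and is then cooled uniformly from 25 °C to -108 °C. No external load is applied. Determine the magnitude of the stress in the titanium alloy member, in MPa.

σ ≈ 40.1 MPa (compressive)

Both members must finish at the same length. With the larger α, the nickel alloy tends to over-contract; the plates restrain it, putting the nickel alloy in tension and the titanium alloy in compression. With no external load the two internal forces are equal and opposite, magnitude P.
Setting the final lengths equal and cancelling L: (α₁ − α₂)ΔT = P/(A₁E₁) + P/(A₂E₂).
|α₁ − α₂|·ΔT = 3.4×10⁻⁶ × 133 = 0.0004522.
1/(A₁E₁) + 1/(A₂E₂) = 1/(525×117×10³) + 1/(925×208×10³) = 2.148×10⁻⁸ N⁻¹.
P = 0.0004522 / 2.148×10⁻⁸ = 21050 N = 21.05 kN.
σ_{titanium alloy} = P/A₁ = 21050/525 = 40.1 MPa, compressive.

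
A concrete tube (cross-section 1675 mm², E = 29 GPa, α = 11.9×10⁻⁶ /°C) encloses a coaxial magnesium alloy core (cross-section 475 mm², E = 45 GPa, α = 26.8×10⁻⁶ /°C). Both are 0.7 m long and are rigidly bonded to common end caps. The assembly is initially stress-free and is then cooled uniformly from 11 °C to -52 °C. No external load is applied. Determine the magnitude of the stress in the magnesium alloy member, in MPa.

σ ≈ 29.3 MPa (tensile)

Equilibrium of a rigid end plate with no external load gives equal and opposite internal forces ±P in the two members. Since α_{magnesium alloy} > α_{concrete}, cooling drives the magnesium alloy into tension and the concrete into compression.
Compatibility of the two members (thermal + elastic change equal): (α₁ − α₂)ΔT = P·[1/(A₁E₁) + 1/(A₂E₂)].
|α₁ − α₂|·ΔT = 14.9×10⁻⁶ × 63 = 0.0009387.
1/(A₁E₁) + 1/(A₂E₂) = 1/(1675×29×10³) + 1/(475×45×10³) = 6.737×10⁻⁸ N⁻¹.
So P = 0.0009387 / 6.737×10⁻⁸ = 13.93 kN.
σ_{magnesium alloy} = P/A₂ = 13930/475 = 29.33 MPa, tensile.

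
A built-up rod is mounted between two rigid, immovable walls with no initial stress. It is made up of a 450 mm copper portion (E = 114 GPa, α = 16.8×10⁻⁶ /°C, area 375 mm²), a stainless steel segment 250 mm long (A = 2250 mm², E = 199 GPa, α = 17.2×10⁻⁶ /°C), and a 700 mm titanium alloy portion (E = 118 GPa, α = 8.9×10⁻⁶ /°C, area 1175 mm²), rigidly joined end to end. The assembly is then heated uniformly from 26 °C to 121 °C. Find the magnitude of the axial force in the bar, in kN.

P ≈ 107 kN (compressive)

If the supports were absent, the total length change would be Σ αᵢΔT Lᵢ = 16.8×10⁻⁶×95×450 + 17.2×10⁻⁶×95×250 + 8.9×10⁻⁶×95×700 = 1.719 mm.
The walls prevent any net length change, so an axial force P (same in every segment) develops. Compatibility: P · Σ Lᵢ/(AᵢEᵢ) = δ_free.
Σ Lᵢ/(AᵢEᵢ) = 450/(375×114×10³) + 250/(2250×199×10³) + 700/(1175×118×10³) = 1.613×10⁻⁵ mm/N.
P = 1.719 / 1.613×10⁻⁵ = 106500 N = 106.5 kN, compressive.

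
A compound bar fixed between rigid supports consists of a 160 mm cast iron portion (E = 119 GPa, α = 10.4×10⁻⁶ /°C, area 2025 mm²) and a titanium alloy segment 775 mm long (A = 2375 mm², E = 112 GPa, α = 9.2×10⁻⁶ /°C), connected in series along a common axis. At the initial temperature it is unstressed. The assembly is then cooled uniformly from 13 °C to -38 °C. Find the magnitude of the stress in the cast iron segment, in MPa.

σ ≈ 61.9 MPa (tensile)

If the supports were absent, the total length change would be Σ αᵢΔT Lᵢ = 10.4×10⁻⁶×51×160 + 9.2×10⁻⁶×51×775 = 0.4485 mm.
Since the ends are fixed, an axial force P builds up, equal in every segment, with P · Σ Lᵢ/(AᵢEᵢ) = δ_free.
The series flexibility is Σ Lᵢ/(AᵢEᵢ) = 160/(2025×119×10³) + 775/(2375×112×10³) = 3.578×10⁻⁶ mm/N.
P = 0.4485 / 3.578×10⁻⁶ = 125400 N = 125.4 kN, tensile.
σ_{cast iron} = P / A = 125400 / 2025 = 61.91 MPa.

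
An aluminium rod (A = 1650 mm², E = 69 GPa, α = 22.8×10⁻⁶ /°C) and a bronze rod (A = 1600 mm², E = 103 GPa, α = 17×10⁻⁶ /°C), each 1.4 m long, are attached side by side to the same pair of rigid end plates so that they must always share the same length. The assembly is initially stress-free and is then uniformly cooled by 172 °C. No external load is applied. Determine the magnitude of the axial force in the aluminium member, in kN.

The aluminium has the larger α, so on cooling it would change length more than the bronze if both were free. The rigid plates force a common final length, so the aluminium is put into tension and the bronze into compression, with equal and opposite forces P (no external load).
Setting the final lengths equal and cancelling L: (α₁ − α₂)ΔT = P/(A₁E₁) + P/(A₂E₂).
|α₁ − α₂|·ΔT = 5.8×10⁻⁶ × 172 = 0.0009976.
1/(A₁E₁) + 1/(A₂E₂) = 1/(1650×69×10³) + 1/(1600×103×10³) = 1.485×10⁻⁸ N⁻¹.
P = 0.0009976 / 1.485×10⁻⁸ = 67170 N = 67.17 kN.

P ≈ 67.2 kN (tensile in the aluminium)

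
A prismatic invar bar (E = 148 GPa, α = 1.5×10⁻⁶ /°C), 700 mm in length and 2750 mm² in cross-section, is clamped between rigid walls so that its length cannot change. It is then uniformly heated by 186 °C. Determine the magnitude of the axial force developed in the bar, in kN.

P ≈ 114 kN (compressive)

The ends cannot move, so σ = EαΔT = 148×10³ × 1.5×10⁻⁶ × 186 = 41.29 MPa.
Then P = σA = 41.29 × 2750 mm² = 113.6 kN, compressive.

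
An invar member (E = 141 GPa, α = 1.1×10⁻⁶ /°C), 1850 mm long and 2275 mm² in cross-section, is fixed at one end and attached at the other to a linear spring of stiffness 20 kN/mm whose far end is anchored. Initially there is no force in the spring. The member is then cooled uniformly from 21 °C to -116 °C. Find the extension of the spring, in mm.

δ ≈ 0.25 mm

Free thermal contraction: δ_free = αΔT L = 1.1×10⁻⁶ × 137 × 1850 = 0.2788 mm.
With a force P in the spring, the elastic change of the member is PL/(AE) and that of the spring is P/k; compatibility requires their sum to equal δ_free.
So P = δ_free / [L/(AE) + 1/k] = 0.2788 / [ 1850/(2275×141×10³) + 1/(20×10³) ].
P = 0.2788 / 5.577×10⁻⁵ = 4999 N.
Spring extension = P/k = 4999/(20×10³) = 0.25 mm.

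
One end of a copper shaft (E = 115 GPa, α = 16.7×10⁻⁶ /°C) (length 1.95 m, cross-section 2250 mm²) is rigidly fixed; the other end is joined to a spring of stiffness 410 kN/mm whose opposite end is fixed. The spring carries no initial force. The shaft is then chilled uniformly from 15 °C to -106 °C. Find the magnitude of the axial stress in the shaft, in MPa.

The unrestrained thermal change is αΔT L = 16.7×10⁻⁶ × 121 × 1950 = 3.94 mm.
Let P be the tensile force in the spring. The shaft extends elastically by PL/(AE) and the spring stretches by P/k; together these equal δ_free.
So P = δ_free / [L/(AE) + 1/k] = 3.94 / [ 1950/(2250×115×10³) + 1/(410×10³) ].
P = 3.94 / 9.975×10⁻⁶ = 395000 N.
σ = P/A = 395000/2250 = 175.6 MPa.

σ ≈ 176 MPa (tensile)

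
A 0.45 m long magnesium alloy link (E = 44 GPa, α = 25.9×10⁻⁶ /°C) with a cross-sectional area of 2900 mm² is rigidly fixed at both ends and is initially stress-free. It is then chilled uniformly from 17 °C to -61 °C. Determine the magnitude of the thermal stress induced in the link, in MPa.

σ ≈ 88.9 MPa (tensile)

Because both ends are immovable the net strain is zero, and the suppressed thermal strain is αΔT = 25.9×10⁻⁶ × 78 = 2020.2×10⁻⁶.
σ = EαΔT = 44×10³ × 25.9×10⁻⁶ × 78 = 88.89 MPa (tensile; the link is trying to contract).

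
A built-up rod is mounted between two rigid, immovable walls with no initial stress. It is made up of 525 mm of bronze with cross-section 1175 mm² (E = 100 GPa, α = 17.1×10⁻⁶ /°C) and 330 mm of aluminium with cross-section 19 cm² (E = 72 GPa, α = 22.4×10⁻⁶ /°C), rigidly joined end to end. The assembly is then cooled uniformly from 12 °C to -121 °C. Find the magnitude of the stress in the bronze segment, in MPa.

With the walls removed the bar would change length by δ_free = Σ αᵢΔT Lᵢ = 17.1×10⁻⁶×133×525 + 22.4×10⁻⁶×133×330 = 2.177 mm.
Since the ends are fixed, an axial force P builds up, equal in every segment, with P · Σ Lᵢ/(AᵢEᵢ) = δ_free.
Σ Lᵢ/(AᵢEᵢ) = 525/(1175×100×10³) + 330/(1900×72×10³) = 6.88×10⁻⁶ mm/N.
P = 2.177 / 6.88×10⁻⁶ = 316400 N = 316.4 kN, tensile.
σ_{bronze} = P / A = 316400 / 1175 = 269.3 MPa.

σ ≈ 269 MPa (tensile)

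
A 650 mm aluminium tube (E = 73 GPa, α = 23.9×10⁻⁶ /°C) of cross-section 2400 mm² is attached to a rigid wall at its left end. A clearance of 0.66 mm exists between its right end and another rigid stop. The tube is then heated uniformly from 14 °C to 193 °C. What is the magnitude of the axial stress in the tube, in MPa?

σ ≈ 238 MPa (compressive)

Free thermal elongation = αΔT L = 23.9×10⁻⁶ × 179 × 650 = 2.781 mm.
This exceeds the 0.66 mm gap, so the wall pushes back. The portion of expansion that must be recovered elastically is δ_free − gap = 2.781 − 0.66 = 2.121 mm.
Compatibility: PL/(AE) = 2.121 mm, so σ = P/A = E × (2.121/650) = 238.2 MPa.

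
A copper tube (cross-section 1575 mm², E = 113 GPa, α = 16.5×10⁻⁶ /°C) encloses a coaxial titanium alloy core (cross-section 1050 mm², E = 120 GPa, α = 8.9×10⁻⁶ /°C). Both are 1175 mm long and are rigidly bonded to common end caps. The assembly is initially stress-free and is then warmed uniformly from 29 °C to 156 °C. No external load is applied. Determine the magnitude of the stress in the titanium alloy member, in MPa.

σ ≈ 67.8 MPa (tensile)

The copper has the larger α, so on heating it would change length more than the titanium alloy if both were free. The rigid plates force a common final length, so the copper is put into compression and the titanium alloy into tension, with equal and opposite forces P (no external load).
Setting the final lengths equal and cancelling L: (α₁ − α₂)ΔT = P/(A₁E₁) + P/(A₂E₂).
|α₁ − α₂|·ΔT = 7.6×10⁻⁶ × 127 = 0.0009652.
1/(A₁E₁) + 1/(A₂E₂) = 1/(1575×113×10³) + 1/(1050×120×10³) = 1.356×10⁻⁸ N⁻¹.
P = 0.0009652 / 1.356×10⁻⁸ = 71200 N = 71.2 kN.
σ_{titanium alloy} = P/A₂ = 71200/1050 = 67.81 MPa, tensile.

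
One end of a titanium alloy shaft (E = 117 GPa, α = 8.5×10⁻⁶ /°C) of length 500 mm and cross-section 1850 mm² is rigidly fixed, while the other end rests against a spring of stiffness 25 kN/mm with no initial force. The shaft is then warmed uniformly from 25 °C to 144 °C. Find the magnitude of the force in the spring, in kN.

The unrestrained thermal change is αΔT L = 8.5×10⁻⁶ × 119 × 500 = 0.5058 mm.
With a force P in the spring, the elastic change of the shaft is PL/(AE) and that of the spring is P/k; compatibility requires their sum to equal δ_free.
P [ L/(AE) + 1/k ] = δ_free → P [ 500/(1850×117×10³) + 1/(25×10³) ] = 0.5058.
P = 0.5058 / 4.231×10⁻⁵ = 11950 N.

P ≈ 12 kN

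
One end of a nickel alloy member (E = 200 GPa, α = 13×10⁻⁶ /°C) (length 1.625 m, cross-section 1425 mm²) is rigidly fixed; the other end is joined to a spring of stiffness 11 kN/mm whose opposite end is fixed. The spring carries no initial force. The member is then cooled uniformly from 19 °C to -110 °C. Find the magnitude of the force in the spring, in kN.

The unrestrained thermal change is αΔT L = 13×10⁻⁶ × 129 × 1625 = 2.725 mm.
With a force P in the spring, the elastic change of the member is PL/(AE) and that of the spring is P/k; compatibility requires their sum to equal δ_free.
P [ L/(AE) + 1/k ] = δ_free → P [ 1625/(1425×200×10³) + 1/(11×10³) ] = 2.725.
P = 2.725 / 9.661×10⁻⁵ = 28210 N.

P ≈ 28.2 kN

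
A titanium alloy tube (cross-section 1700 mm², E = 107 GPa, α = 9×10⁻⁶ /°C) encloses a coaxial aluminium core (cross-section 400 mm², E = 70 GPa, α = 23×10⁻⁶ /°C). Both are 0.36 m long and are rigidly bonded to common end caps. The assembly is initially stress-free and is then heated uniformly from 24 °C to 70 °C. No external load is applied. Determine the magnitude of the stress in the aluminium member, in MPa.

σ ≈ 39.1 MPa (compressive)

Equilibrium of a rigid end plate with no external load gives equal and opposite internal forces ±P in the two members. Since α_{aluminium} > α_{titanium alloy}, heating drives the aluminium into compression and the titanium alloy into tension.
Compatibility of the two members (thermal + elastic change equal): (α₁ − α₂)ΔT = P·[1/(A₁E₁) + 1/(A₂E₂)].
|α₁ − α₂|·ΔT = 14×10⁻⁶ × 46 = 0.000644.
1/(A₁E₁) + 1/(A₂E₂) = 1/(1700×107×10³) + 1/(400×70×10³) = 4.121×10⁻⁸ N⁻¹.
P = 0.000644 / 4.121×10⁻⁸ = 15630 N = 15.63 kN.
σ_{aluminium} = P/A₂ = 15630/400 = 39.07 MPa, compressive.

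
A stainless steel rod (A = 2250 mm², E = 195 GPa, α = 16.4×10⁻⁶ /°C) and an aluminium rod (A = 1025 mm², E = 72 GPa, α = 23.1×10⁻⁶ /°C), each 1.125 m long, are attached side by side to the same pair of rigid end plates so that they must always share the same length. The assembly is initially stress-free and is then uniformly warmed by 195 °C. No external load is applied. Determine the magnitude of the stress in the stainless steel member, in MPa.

σ ≈ 36.7 MPa (tensile)

The aluminium has the larger α, so on heating it would change length more than the stainless steel if both were free. The rigid plates force a common final length, so the aluminium is put into compression and the stainless steel into tension, with equal and opposite forces P (no external load).
Equating the net (thermal + elastic) strains gives |α₁ − α₂|·ΔT = P·[1/(A₁E₁) + 1/(A₂E₂)].
|α₁ − α₂|·ΔT = 6.7×10⁻⁶ × 195 = 0.001307.
1/(A₁E₁) + 1/(A₂E₂) = 1/(2250×195×10³) + 1/(1025×72×10³) = 1.583×10⁻⁸ N⁻¹.
P = 0.001307 / 1.583×10⁻⁸ = 82540 N = 82.54 kN.
σ_{stainless steel} = P/A₁ = 82540/2250 = 36.68 MPa, tensile.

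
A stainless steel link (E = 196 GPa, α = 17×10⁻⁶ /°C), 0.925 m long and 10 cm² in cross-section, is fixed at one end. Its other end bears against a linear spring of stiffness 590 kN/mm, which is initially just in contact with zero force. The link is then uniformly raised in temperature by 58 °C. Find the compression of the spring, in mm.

The unrestrained thermal change is αΔT L = 17×10⁻⁶ × 58 × 925 = 0.912 mm.
Let P be the compressive force at the spring. The link shortens elastically by PL/(AE) and the spring compresses by P/k; together these equal δ_free.
So P = δ_free / [L/(AE) + 1/k] = 0.912 / [ 925/(1000×196×10³) + 1/(590×10³) ].
P = 0.912 / 6.414×10⁻⁶ = 142200 N.
Spring compression = P/k = 142200/(590×10³) = 0.241 mm.

δ ≈ 0.241 mm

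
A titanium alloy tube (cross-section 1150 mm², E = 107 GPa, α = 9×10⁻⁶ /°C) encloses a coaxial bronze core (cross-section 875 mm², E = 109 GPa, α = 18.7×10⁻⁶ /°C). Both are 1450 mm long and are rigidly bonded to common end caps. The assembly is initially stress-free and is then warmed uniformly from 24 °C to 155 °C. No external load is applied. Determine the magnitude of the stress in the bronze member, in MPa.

Equilibrium of a rigid end plate with no external load gives equal and opposite internal forces ±P in the two members. Since α_{bronze} > α_{titanium alloy}, heating drives the bronze into compression and the titanium alloy into tension.
Equating the net (thermal + elastic) strains gives |α₁ − α₂|·ΔT = P·[1/(A₁E₁) + 1/(A₂E₂)].
|α₁ − α₂|·ΔT = 9.7×10⁻⁶ × 131 = 0.001271.
1/(A₁E₁) + 1/(A₂E₂) = 1/(1150×107×10³) + 1/(875×109×10³) = 1.861×10⁻⁸ N⁻¹.
P = 0.001271 / 1.861×10⁻⁸ = 68270 N = 68.27 kN.
σ_{bronze} = P/A₂ = 68270/875 = 78.03 MPa, compressive.

σ ≈ 78 MPa (compressive)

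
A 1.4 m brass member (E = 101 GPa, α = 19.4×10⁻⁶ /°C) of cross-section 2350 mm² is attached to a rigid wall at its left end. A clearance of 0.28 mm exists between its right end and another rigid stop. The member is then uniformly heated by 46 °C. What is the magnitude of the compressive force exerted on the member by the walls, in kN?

P ≈ 164 kN

Free thermal elongation = αΔT L = 19.4×10⁻⁶ × 46 × 1400 = 1.249 mm.
This exceeds the 0.28 mm gap, so the wall pushes back. The portion of expansion that must be recovered elastically is δ_free − gap = 1.249 − 0.28 = 0.9694 mm.
Compatibility: PL/(AE) = 0.9694 mm, so σ = P/A = E × (0.9694/1400) = 69.93 MPa.
P = σA = 69.93 × 2350 = 164.3 kN.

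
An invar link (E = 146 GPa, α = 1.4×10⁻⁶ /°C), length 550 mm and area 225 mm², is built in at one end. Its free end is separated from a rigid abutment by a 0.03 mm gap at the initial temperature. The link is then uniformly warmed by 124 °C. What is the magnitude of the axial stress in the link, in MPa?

If the wall were absent the link would grow by αΔT L = 1.4×10⁻⁶ × 124 × 550 = 0.09548 mm.
This exceeds the 0.03 mm gap, so the wall pushes back. The portion of expansion that must be recovered elastically is δ_free − gap = 0.09548 − 0.03 = 0.06548 mm.
So σ = E(δ_free − g)/L = 146×10³ × 0.06548/550 = 17.38 MPa.

σ ≈ 17.4 MPa (compressive)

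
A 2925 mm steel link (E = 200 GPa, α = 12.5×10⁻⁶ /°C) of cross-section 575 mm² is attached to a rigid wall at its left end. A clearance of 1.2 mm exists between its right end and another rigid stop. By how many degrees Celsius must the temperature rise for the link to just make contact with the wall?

The gap closes when αΔT L = 1.2 mm, since the link is still unstressed at that instant.
So ΔT = g/(αL) = 1.2/(12.5×10⁻⁶ × 2925) = 32.82 °C.

ΔT ≈ 32.8 °C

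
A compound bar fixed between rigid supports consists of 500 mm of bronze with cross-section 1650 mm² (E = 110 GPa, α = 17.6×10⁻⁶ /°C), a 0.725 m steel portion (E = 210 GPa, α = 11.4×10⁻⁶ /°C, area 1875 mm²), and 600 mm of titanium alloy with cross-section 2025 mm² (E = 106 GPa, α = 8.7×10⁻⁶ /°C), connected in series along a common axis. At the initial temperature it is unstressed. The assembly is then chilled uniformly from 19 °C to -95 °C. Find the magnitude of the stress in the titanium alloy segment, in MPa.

σ ≈ 170 MPa (tensile)

Free thermal contraction of the whole bar: Σ αᵢΔT Lᵢ = 17.6×10⁻⁶×114×500 + 11.4×10⁻⁶×114×725 + 8.7×10⁻⁶×114×600 = 2.54 mm.
Since the ends are fixed, an axial force P builds up, equal in every segment, with P · Σ Lᵢ/(AᵢEᵢ) = δ_free.
The series flexibility is Σ Lᵢ/(AᵢEᵢ) = 500/(1650×110×10³) + 725/(1875×210×10³) + 600/(2025×106×10³) = 7.391×10⁻⁶ mm/N.
P = 2.54 / 7.391×10⁻⁶ = 343700 N = 343.7 kN, tensile.
σ_{titanium alloy} = P / A = 343700 / 2025 = 169.7 MPa.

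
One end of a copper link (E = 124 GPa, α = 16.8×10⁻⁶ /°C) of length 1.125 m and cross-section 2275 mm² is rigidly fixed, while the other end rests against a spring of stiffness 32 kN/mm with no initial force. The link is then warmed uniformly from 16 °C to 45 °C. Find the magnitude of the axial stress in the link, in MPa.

The unrestrained thermal change is αΔT L = 16.8×10⁻⁶ × 29 × 1125 = 0.5481 mm.
With a force P in the spring, the elastic change of the link is PL/(AE) and that of the spring is P/k; compatibility requires their sum to equal δ_free.
So P = δ_free / [L/(AE) + 1/k] = 0.5481 / [ 1125/(2275×124×10³) + 1/(32×10³) ].
P = 0.5481 / 3.524×10⁻⁵ = 15550 N.
σ = P/A = 15550/2275 = 6.837 MPa.

σ ≈ 6.84 MPa (compressive)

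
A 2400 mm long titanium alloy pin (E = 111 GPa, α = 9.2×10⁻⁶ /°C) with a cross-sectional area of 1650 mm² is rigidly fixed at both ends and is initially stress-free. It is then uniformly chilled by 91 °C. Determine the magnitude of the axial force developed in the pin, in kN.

The ends cannot move, so σ = EαΔT = 111×10³ × 9.2×10⁻⁶ × 91 = 92.93 MPa.
Then P = σA = 92.93 × 1650 mm² = 153.3 kN, tensile.

P ≈ 153 kN (tensile)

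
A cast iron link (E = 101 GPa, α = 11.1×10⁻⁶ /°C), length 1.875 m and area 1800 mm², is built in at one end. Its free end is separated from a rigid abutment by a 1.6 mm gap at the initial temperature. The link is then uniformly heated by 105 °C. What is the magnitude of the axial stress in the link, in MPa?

Free thermal elongation = αΔT L = 11.1×10⁻⁶ × 105 × 1875 = 2.185 mm.
The gap closes (δ_free > 1.6 mm) and the wall then resists a further 2.185 − 1.6 = 0.5853 mm of expansion.
So σ = E(δ_free − g)/L = 101×10³ × 0.5853/1875 = 31.53 MPa.

σ ≈ 31.5 MPa (compressive)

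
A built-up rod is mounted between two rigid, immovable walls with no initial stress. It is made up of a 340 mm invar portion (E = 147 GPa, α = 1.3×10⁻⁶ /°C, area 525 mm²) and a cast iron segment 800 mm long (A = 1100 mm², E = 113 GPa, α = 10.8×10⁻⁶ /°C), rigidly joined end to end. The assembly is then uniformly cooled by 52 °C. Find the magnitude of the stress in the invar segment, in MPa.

σ ≈ 83 MPa (tensile)

Free thermal contraction of the whole bar: Σ αᵢΔT Lᵢ = 1.3×10⁻⁶×52×340 + 10.8×10⁻⁶×52×800 = 0.4723 mm.
Since the ends are fixed, an axial force P builds up, equal in every segment, with P · Σ Lᵢ/(AᵢEᵢ) = δ_free.
Σ Lᵢ/(AᵢEᵢ) = 340/(525×147×10³) + 800/(1100×113×10³) = 1.084×10⁻⁵ mm/N.
So P = 0.4723 / 1.084×10⁻⁵ = 43.56 kN, tensile.
σ_{invar} = P / A = 43560 / 525 = 82.97 MPa.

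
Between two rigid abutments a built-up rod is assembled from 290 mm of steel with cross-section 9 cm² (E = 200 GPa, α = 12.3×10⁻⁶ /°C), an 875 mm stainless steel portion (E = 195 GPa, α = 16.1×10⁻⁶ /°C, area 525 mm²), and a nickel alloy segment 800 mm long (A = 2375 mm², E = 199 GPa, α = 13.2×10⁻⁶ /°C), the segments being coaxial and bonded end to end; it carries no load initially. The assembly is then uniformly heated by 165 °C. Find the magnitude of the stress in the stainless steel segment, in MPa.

σ ≈ 748 MPa (compressive)

If the supports were absent, the total length change would be Σ αᵢΔT Lᵢ = 12.3×10⁻⁶×165×290 + 16.1×10⁻⁶×165×875 + 13.2×10⁻⁶×165×800 = 4.655 mm.
The walls prevent any net length change, so an axial force P (same in every segment) develops. Compatibility: P · Σ Lᵢ/(AᵢEᵢ) = δ_free.
The series flexibility is Σ Lᵢ/(AᵢEᵢ) = 290/(900×200×10³) + 875/(525×195×10³) + 800/(2375×199×10³) = 1.185×10⁻⁵ mm/N.
So P = 4.655 / 1.185×10⁻⁵ = 392.8 kN, compressive.
σ_{stainless steel} = P / A = 392800 / 525 = 748.3 MPa.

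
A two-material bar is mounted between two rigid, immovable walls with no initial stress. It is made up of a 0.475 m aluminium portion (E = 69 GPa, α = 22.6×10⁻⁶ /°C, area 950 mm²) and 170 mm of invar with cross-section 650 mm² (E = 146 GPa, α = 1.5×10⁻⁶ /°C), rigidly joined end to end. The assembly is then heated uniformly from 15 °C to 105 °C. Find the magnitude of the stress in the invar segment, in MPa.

If the supports were absent, the total length change would be Σ αᵢΔT Lᵢ = 22.6×10⁻⁶×90×475 + 1.5×10⁻⁶×90×170 = 0.9891 mm.
The rigid supports impose zero overall length change; the single axial force P common to all segments must satisfy P Σ Lᵢ/(AᵢEᵢ) = δ_free.
Σ Lᵢ/(AᵢEᵢ) = 475/(950×69×10³) + 170/(650×146×10³) = 9.038×10⁻⁶ mm/N.
So P = 0.9891 / 9.038×10⁻⁶ = 109.4 kN, compressive.
σ_{invar} = P / A = 109400 / 650 = 168.4 MPa.

σ ≈ 168 MPa (compressive)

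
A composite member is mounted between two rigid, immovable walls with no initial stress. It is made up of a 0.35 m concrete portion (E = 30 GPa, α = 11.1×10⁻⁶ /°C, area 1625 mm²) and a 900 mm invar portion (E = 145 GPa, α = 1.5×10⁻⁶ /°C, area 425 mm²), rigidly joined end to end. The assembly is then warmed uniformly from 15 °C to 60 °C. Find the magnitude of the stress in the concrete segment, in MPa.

σ ≈ 6.65 MPa (compressive)

If the supports were absent, the total length change would be Σ αᵢΔT Lᵢ = 11.1×10⁻⁶×45×350 + 1.5×10⁻⁶×45×900 = 0.2356 mm.
Since the ends are fixed, an axial force P builds up, equal in every segment, with P · Σ Lᵢ/(AᵢEᵢ) = δ_free.
The series flexibility is Σ Lᵢ/(AᵢEᵢ) = 350/(1625×30×10³) + 900/(425×145×10³) = 2.178×10⁻⁵ mm/N.
Hence P = δ_free / Σ(L/AE) = 0.2356/2.178×10⁻⁵ = 10.81 kN (compressive).
σ_{concrete} = P / A = 10810 / 1625 = 6.655 MPa.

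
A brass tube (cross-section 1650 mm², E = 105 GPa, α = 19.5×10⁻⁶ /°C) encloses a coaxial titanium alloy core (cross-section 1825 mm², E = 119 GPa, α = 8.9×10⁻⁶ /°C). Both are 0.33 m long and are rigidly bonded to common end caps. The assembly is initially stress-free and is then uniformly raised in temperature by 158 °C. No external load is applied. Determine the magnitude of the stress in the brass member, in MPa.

σ ≈ 97.8 MPa (compressive)

Equilibrium of a rigid end plate with no external load gives equal and opposite internal forces ±P in the two members. Since α_{brass} > α_{titanium alloy}, heating drives the brass into compression and the titanium alloy into tension.
Setting the final lengths equal and cancelling L: (α₁ − α₂)ΔT = P/(A₁E₁) + P/(A₂E₂).
|α₁ − α₂|·ΔT = 10.6×10⁻⁶ × 158 = 0.001675.
1/(A₁E₁) + 1/(A₂E₂) = 1/(1650×105×10³) + 1/(1825×119×10³) = 1.038×10⁻⁸ N⁻¹.
So P = 0.001675 / 1.038×10⁻⁸ = 161.4 kN.
σ_{brass} = P/A₁ = 161400/1650 = 97.82 MPa, compressive.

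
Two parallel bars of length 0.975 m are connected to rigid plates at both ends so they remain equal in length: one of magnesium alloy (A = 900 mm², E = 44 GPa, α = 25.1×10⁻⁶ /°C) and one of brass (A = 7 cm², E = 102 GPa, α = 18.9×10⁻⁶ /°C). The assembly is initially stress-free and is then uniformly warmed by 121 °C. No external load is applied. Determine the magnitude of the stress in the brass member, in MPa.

σ ≈ 27.3 MPa (tensile)

Equilibrium of a rigid end plate with no external load gives equal and opposite internal forces ±P in the two members. Since α_{magnesium alloy} > α_{brass}, heating drives the magnesium alloy into compression and the brass into tension.
Setting the final lengths equal and cancelling L: (α₁ − α₂)ΔT = P/(A₁E₁) + P/(A₂E₂).
|α₁ − α₂|·ΔT = 6.2×10⁻⁶ × 121 = 0.0007502.
1/(A₁E₁) + 1/(A₂E₂) = 1/(900×44×10³) + 1/(700×102×10³) = 3.926×10⁻⁸ N⁻¹.
P = 0.0007502 / 3.926×10⁻⁸ = 19110 N = 19.11 kN.
σ_{brass} = P/A₂ = 19110/700 = 27.3 MPa, tensile.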